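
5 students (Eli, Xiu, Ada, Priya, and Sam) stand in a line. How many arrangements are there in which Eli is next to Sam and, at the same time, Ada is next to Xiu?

Treat {Eli,Sam} as one block (2 orders) and {Ada,Xiu} as another (2 orders).
That leaves 3 units to arrange: 2 × 2 × 3! = 4 × 6 = 24.

24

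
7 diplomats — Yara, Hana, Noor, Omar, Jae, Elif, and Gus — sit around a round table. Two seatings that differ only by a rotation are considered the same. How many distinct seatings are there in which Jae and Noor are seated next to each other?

Glue Jae and Noor into a block (2 internal orders). Seating 6 units around a circle gives (5)! arrangements.
So 2 × (5)! = 2 × 120 = 240.

240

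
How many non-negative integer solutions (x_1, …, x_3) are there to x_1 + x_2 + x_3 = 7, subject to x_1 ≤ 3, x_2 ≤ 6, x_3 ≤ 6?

By stars and bars, unrestricted non-negative solutions to x_1+…+x_3 = 7 number C(7+2,2) = 36.
Subtract solutions that violate a single cap (substitute x_i' = x_i − (cap_i+1)): x_1 ≥ 4 gives C(5,2) = 10; x_2 ≥ 7 gives C(2,2) = 1; x_3 ≥ 7 gives C(2,2) = 1. Together 12.
No two caps can be exceeded simultaneously, so the pair terms are all 0.
By inclusion–exclusion the count is 36 − 12 + 0 = 24.

24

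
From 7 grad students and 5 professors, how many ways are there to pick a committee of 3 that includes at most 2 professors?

Split by how many professors are chosen (0 through 2).
Sum: C(5,0)·C(7,3) + C(5,1)·C(7,2) + C(5,2)·C(7,1) = 35 + 105 + 70 = 210.

210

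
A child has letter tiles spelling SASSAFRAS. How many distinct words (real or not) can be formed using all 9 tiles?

2520

Letter multiplicities in SASSAFRAS: A×3, F×1, R×1, S×4.
Dividing 9! = 362880 by 4!·3! = 144 for the repeated letters gives 2520.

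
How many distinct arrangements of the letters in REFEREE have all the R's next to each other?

30

Treat the 2 copies of R as a single block. The multiset to arrange is then {RR, E, E, E, E, F}, 6 items in all.
That gives (6)!/(4!) = 30 arrangements.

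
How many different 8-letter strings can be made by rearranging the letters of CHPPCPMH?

Letter multiplicities in CHPPCPMH: C×2, H×2, M×1, P×3.
So there are 8! / (3!·2!·2!) = 1680 distinguishable arrangements.

1680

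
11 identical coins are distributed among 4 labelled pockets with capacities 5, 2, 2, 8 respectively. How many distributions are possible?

Without the upper bounds there are C(14,3) = 364 ways to split 11 among 4 pockets.
Subtract solutions that violate a single cap (substitute x_i' = x_i − (cap_i+1)): x_1 ≥ 6 gives C(8,3) = 56; x_2 ≥ 3 gives C(11,3) = 165; x_3 ≥ 3 gives C(11,3) = 165; x_4 ≥ 9 gives C(5,3) = 10. Together 396.
Add back pairs where two caps are both exceeded: 10 + 10 + 0 + 56 + 0 + 0 = 76.
By inclusion–exclusion the count is 364 − 396 + 76 = 44.

44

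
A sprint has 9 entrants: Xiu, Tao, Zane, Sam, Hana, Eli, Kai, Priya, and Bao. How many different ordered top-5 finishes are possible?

This is an ordered selection of 5 from 9: P(9,5).
That gives 9 × 8 × 7 × 6 × 5 = 15120.

15120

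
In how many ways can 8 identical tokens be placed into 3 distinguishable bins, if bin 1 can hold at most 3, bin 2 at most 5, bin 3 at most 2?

Without the upper bounds there are C(10,2) = 45 ways to split 8 among 3 bins.
Subtract solutions that violate a single cap (substitute x_i' = x_i − (cap_i+1)): x_1 ≥ 4 gives C(6,2) = 15; x_2 ≥ 6 gives C(4,2) = 6; x_3 ≥ 3 gives C(7,2) = 21. Together 42.
Add back pairs where two caps are both exceeded: 0 + 3 + 0 = 3.
By inclusion–exclusion the count is 45 − 42 + 3 = 6.

6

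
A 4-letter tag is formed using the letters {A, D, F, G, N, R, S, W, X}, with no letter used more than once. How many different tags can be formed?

With no repetition, fill the 4 letters in order: 9 choices, then 8, down to 6.
9 × 8 × 7 × 6 = 3024.

3024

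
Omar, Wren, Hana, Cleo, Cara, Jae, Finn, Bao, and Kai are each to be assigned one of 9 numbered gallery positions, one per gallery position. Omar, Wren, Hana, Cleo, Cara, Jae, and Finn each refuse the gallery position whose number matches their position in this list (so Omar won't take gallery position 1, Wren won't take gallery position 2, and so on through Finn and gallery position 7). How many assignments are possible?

Let Aᵢ (for 1 ≤ i ≤ 7) be the placements that put person i in their forbidden gallery position. Any j of these fix j positions, leaving (9−j)! ways to fill the rest, and there are C(7,j) ways to pick which j.
By inclusion–exclusion, the number of valid placements is Σ_{j=0}^{7} (−1)^j C(7,j)·(9−j)!.
Computing: 362880 − 282240 + 105840 − 25200 + 4200 − 504 + 42 − 2 = 165016.

165016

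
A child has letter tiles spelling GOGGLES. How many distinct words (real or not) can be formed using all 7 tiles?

Letter multiplicities in GOGGLES: E×1, G×3, L×1, O×1, S×1.
So there are 7! / (3!) = 840 distinguishable arrangements.

840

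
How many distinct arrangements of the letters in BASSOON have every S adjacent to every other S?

Treat the 2 copies of S as a single block. The multiset to arrange is then {SS, A, B, N, O, O}, 6 items in all.
That gives (6)!/(2!) = 360 arrangements.

360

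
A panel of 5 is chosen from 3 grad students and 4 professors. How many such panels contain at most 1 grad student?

Split by how many grad students are chosen (0 through 1).
Sum: C(3,0)·C(4,5) + C(3,1)·C(4,4) = 0 + 3 = 3.

3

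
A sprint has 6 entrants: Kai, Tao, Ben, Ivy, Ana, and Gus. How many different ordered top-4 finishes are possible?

360

There are 6 choices for 1st place, 5 for 2nd, and so on down to 3 for position 4.
That gives 6 × 5 × 4 × 3 = 360.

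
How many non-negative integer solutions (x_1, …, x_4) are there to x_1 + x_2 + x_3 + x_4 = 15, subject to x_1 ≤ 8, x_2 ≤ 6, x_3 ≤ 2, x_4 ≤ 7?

104

Without the upper bounds there are C(18,3) = 816 ways to split 15 among 4 variables.
Subtract solutions that violate a single cap (substitute x_i' = x_i − (cap_i+1)): x_1 ≥ 9 gives C(9,3) = 84; x_2 ≥ 7 gives C(11,3) = 165; x_3 ≥ 3 gives C(15,3) = 455; x_4 ≥ 8 gives C(10,3) = 120. Together 824.
Add back pairs where two caps are both exceeded: 0 + 20 + 0 + 56 + 1 + 35 = 112.
By inclusion–exclusion the count is 816 − 824 + 112 = 104.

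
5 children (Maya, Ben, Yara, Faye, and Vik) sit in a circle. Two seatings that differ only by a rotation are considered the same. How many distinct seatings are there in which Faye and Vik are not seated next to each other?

12

Without the restriction there are (4)! = 24 seatings.
Seatings with Faye beside Vik: treat them as a block with 2 internal orders, giving 2 × (3)! = 12.
Subtracting, 24 − 12 = 12.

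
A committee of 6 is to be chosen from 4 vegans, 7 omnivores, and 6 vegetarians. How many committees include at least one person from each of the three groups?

Total 6-person selections from all 17: C(17,6) = 12376.
Subtract selections that omit an entire group: no vegans → C(13,6) = 1716; no omnivores → C(10,6) = 210; no vegetarians → C(11,6) = 462.
Add back selections omitting two groups (i.e. drawn from a single group): C(4,6) + C(7,6) + C(6,6) = 8.
By inclusion–exclusion: 12376 − 2388 + 8 = 9996.

9996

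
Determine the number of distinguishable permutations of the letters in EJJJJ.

EJJJJ has 5 letters with J appearing 4 times.
The number of distinct arrangements is 5!/(4!) = 120/24 = 5.

5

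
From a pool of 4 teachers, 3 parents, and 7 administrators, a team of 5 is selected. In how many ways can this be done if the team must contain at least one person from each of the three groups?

1288

Unrestricted: C(14,5) = 2002 ways to pick any 5 of the 14.
Selections missing a whole group: no teachers → C(10,5) = 252; no parents → C(11,5) = 462; no administrators → C(7,5) = 21.
Add back selections omitting two groups (i.e. drawn from a single group): C(4,5) + C(3,5) + C(7,5) = 21.
By inclusion–exclusion: 2002 − 735 + 21 = 1288.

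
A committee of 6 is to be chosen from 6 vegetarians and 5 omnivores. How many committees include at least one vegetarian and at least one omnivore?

Total 6-person selections from all 11: C(11,6) = 462.
Selections missing a whole group: no vegetarians → C(5,6) = 0; no omnivores → C(6,6) = 1.
Both groups omitted at once is impossible, so 462 − 1 = 461.

461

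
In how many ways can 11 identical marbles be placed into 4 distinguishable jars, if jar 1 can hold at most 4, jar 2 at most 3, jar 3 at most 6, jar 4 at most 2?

Without the upper bounds there are C(14,3) = 364 ways to split 11 among 4 jars.
Subtract solutions that violate a single cap (substitute x_i' = x_i − (cap_i+1)): x_1 ≥ 5 gives C(9,3) = 84; x_2 ≥ 4 gives C(10,3) = 120; x_3 ≥ 7 gives C(7,3) = 35; x_4 ≥ 3 gives C(11,3) = 165. Together 404.
Add back pairs where two caps are both exceeded: 10 + 0 + 20 + 1 + 35 + 4 = 70.
By inclusion–exclusion the count is 364 − 404 + 70 = 30.

30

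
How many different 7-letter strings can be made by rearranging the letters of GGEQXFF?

1260

The 7 letters of GGEQXFF have repeats: F appearing twice and G appearing twice.
So there are 7! / (2!·2!) = 1260 distinguishable arrangements.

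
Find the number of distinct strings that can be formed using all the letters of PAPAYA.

The 6 letters of PAPAYA have repeats: A appearing 3 times and P appearing twice.
Dividing 6! = 720 by 3!·2! = 12 for the repeated letters gives 60.

60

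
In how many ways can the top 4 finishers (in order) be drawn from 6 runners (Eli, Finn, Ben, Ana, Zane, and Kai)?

360

This is an ordered selection of 4 from 6: P(6,4).
That gives 6 × 5 × 4 × 3 = 360.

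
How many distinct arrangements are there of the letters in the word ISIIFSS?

140

ISIIFSS has 7 letters with I appearing 3 times and S appearing 3 times.
Dividing 7! = 5040 by 3!·3! = 36 for the repeated letters gives 140.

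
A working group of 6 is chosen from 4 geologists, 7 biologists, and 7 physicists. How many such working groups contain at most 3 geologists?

18473

Split by how many geologists are chosen (0 through 3).
Sum: C(4,0)·C(14,6) + C(4,1)·C(14,5) + C(4,2)·C(14,4) + C(4,3)·C(14,3) = 3003 + 8008 + 6006 + 1456 = 18473.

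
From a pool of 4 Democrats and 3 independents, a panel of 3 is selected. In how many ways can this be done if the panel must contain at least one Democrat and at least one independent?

30

Unrestricted: C(7,3) = 35 ways to pick any 3 of the 7.
Selections missing a whole group: no Democrats → C(3,3) = 1; no independents → C(4,3) = 4.
Both groups omitted at once is impossible, so 35 − 5 = 30.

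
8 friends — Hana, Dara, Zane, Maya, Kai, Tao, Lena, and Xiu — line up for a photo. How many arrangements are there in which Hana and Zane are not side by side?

30240

Of the 8! = 40320 arrangements, those with Hana and Zane adjacent number 2 × 7! = 10080 (treat the pair as a block with 2 internal orders).
So 40320 − 10080 = 30240 arrangements keep them apart.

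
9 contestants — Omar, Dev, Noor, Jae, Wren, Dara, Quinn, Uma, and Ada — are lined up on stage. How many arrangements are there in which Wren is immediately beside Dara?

80640

Glue Wren and Dara into one block (2 internal orders), leaving 8 units to arrange in a row.
That gives 2 × 8! = 2 × 40320 = 80640.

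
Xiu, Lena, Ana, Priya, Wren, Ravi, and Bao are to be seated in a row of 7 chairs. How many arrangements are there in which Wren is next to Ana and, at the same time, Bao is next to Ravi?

Treat {Wren,Ana} as one block (2 orders) and {Bao,Ravi} as another (2 orders).
That leaves 5 units to arrange: 2 × 2 × 5! = 4 × 120 = 480.

480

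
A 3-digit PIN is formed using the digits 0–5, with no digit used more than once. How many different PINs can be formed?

120

This is a permutation of 3 out of 6: P(6,3) = 6!/3!.
That product is 6 × 5 × 4 = 120.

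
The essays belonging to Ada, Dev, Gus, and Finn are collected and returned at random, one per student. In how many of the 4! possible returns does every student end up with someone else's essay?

9

Count assignments avoiding every fixed point. For any j of the 4 students fixed to their own essay, the other 4−j can be arranged in (4−j)! ways.
By inclusion–exclusion this is Σ_{j=0}^{4} (−1)^j C(4,j)·(4−j)!.
Computing: 24 − 24 + 12 − 4 + 1 = 9.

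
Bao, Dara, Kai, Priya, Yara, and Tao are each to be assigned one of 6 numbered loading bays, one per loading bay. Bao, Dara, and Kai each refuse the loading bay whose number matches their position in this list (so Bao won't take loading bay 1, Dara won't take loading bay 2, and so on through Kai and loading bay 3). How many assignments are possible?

426

Let Aᵢ (for i ∈ {1, 2, 3}) be the placements that put person i in their forbidden loading bay. Any j of these fix j positions, leaving (6−j)! ways to fill the rest, and there are C(3,j) ways to pick which j.
By inclusion–exclusion, the number of valid placements is Σ_{j=0}^{3} (−1)^j C(3,j)·(6−j)!.
Computing: 720 − 360 + 72 − 6 = 426.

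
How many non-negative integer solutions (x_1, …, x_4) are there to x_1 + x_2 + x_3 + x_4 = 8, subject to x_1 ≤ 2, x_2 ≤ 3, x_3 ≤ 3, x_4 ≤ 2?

Without the upper bounds there are C(11,3) = 165 ways to split 8 among 4 variables.
Subtract solutions that violate a single cap (substitute x_i' = x_i − (cap_i+1)): x_1 ≥ 3 gives C(8,3) = 56; x_2 ≥ 4 gives C(7,3) = 35; x_3 ≥ 4 gives C(7,3) = 35; x_4 ≥ 3 gives C(8,3) = 56. Together 182.
Add back pairs where two caps are both exceeded: 4 + 4 + 10 + 1 + 4 + 4 = 27.
By inclusion–exclusion the count is 165 − 182 + 27 = 10.

10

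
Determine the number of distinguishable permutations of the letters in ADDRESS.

1260

ADDRESS has 7 letters with D appearing twice and S appearing twice.
The number of distinct arrangements is 7!/(2!·2!) = 5040/4 = 1260.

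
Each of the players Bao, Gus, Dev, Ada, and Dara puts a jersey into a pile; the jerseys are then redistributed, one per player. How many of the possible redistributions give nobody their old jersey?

Let Aᵢ be the assignments in which player i gets their old jersey. We want the size of the complement of A₁∪…∪A_5.
By inclusion–exclusion this is Σ_{j=0}^{5} (−1)^j C(5,j)·(5−j)!.
Computing: 120 − 120 + 60 − 20 + 5 − 1 = 44.

44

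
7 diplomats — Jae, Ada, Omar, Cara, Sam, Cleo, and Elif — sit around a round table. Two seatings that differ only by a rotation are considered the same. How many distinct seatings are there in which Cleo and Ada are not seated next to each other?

Without the restriction there are (6)! = 720 seatings.
Seatings with Cleo beside Ada: treat them as a block with 2 internal orders, giving 2 × (5)! = 240.
Subtracting, 720 − 240 = 480.

480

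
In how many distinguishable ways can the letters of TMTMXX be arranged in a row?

Letter multiplicities in TMTMXX: M×2, T×2, X×2.
So there are 6! / (2!·2!·2!) = 90 distinguishable arrangements.

90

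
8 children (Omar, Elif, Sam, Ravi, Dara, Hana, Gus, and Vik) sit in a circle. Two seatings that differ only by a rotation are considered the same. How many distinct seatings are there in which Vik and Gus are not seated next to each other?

Without the restriction there are (7)! = 5040 seatings.
Those with Vik next to Gus: fuse the pair into one unit and seat 7 units around a circle — 2·(6)! = 1440.
Subtracting, 5040 − 1440 = 3600.

3600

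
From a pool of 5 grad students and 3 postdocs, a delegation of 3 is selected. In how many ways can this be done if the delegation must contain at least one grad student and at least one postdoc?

45

With no constraint there are C(8,3) = 56 possible selections.
Subtract selections that omit an entire group: no grad students → C(3,3) = 1; no postdocs → C(5,3) = 10.
Both groups omitted at once is impossible, so 56 − 11 = 45.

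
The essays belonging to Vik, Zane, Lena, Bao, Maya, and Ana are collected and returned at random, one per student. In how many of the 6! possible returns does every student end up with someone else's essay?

This is the derangement count D_6: permutations of 6 items with no fixed point.
By inclusion–exclusion this is Σ_{j=0}^{6} (−1)^j C(6,j)·(6−j)!.
Computing: 720 − 720 + 360 − 120 + 30 − 6 + 1 = 265.

265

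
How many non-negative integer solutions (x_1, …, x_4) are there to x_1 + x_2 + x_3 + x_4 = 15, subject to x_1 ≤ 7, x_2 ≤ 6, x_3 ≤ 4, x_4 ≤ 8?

196

Without the upper bounds there are C(18,3) = 816 ways to split 15 among 4 variables.
Subtract solutions that violate a single cap (substitute x_i' = x_i − (cap_i+1)): x_1 ≥ 8 gives C(10,3) = 120; x_2 ≥ 7 gives C(11,3) = 165; x_3 ≥ 5 gives C(13,3) = 286; x_4 ≥ 9 gives C(9,3) = 84. Together 655.
Add back pairs where two caps are both exceeded: 1 + 10 + 0 + 20 + 0 + 4 = 35.
By inclusion–exclusion the count is 816 − 655 + 35 = 196.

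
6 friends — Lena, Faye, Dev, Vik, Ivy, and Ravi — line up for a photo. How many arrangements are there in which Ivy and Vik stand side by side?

Glue Ivy and Vik into one block (2 internal orders), leaving 5 units to arrange in a row.
So the count is 2·(5)! = 240.

240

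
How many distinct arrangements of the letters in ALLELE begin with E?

Fix E in the first position and arrange the remaining 5 letters.
Those 5 letters have L appearing 3 times, giving (5)!/(3!) = 20.

20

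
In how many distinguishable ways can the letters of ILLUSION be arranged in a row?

10080

Letter multiplicities in ILLUSION: I×2, L×2, N×1, O×1, S×1, U×1.
Dividing 8! = 40320 by 2!·2! = 4 for the repeated letters gives 10080.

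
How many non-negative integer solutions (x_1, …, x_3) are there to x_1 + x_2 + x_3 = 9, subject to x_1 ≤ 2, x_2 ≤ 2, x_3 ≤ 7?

6

Without the upper bounds there are C(11,2) = 55 ways to split 9 among 3 variables.
Subtract solutions that violate a single cap (substitute x_i' = x_i − (cap_i+1)): x_1 ≥ 3 gives C(8,2) = 28; x_2 ≥ 3 gives C(8,2) = 28; x_3 ≥ 8 gives C(3,2) = 3. Together 59.
Add back pairs where two caps are both exceeded: 10 + 0 + 0 = 10.
By inclusion–exclusion the count is 55 − 59 + 10 = 6.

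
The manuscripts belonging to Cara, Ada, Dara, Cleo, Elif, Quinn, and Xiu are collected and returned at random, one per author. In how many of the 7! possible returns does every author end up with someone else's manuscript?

Let Aᵢ be the assignments in which author i gets their own manuscript. We want the size of the complement of A₁∪…∪A_7.
By inclusion–exclusion this is Σ_{j=0}^{7} (−1)^j C(7,j)·(7−j)!.
Computing: 5040 − 5040 + 2520 − 840 + 210 − 42 + 7 − 1 = 1854.

1854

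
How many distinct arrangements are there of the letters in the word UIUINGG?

UIUINGG has 7 letters with G appearing twice, I appearing twice, and U appearing twice.
The number of distinct arrangements is 7!/(2!·2!·2!) = 5040/8 = 630.

630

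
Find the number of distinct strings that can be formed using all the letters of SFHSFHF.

210

SFHSFHF has 7 letters with F appearing 3 times, H appearing twice, and S appearing twice.
So there are 7! / (3!·2!·2!) = 210 distinguishable arrangements.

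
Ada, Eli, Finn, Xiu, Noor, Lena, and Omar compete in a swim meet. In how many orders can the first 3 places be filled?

There are 7 choices for 1st place, 6 for 2nd, and 5 for 3rd.
That gives 7 × 6 × 5 = 210.

210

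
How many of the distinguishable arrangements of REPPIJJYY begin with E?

Fix E in the first position and arrange the remaining 8 letters.
Those 8 letters have J appearing twice, P appearing twice, and Y appearing twice, giving (8)!/(2!·2!·2!) = 5040.

5040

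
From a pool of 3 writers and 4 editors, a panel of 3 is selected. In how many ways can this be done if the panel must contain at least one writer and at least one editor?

30

With no constraint there are C(7,3) = 35 possible selections.
Subtract selections that omit an entire group: no writers → C(4,3) = 4; no editors → C(3,3) = 1.
Both groups omitted at once is impossible, so 35 − 5 = 30.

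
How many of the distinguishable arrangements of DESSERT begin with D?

180

Fix D in the first position and arrange the remaining 6 letters.
Those 6 letters have E appearing twice and S appearing twice, giving (6)!/(2!·2!) = 180.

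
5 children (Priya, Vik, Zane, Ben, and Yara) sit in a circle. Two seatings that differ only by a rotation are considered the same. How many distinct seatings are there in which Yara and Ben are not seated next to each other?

12

All circular seatings of 5 people number (4)! = 24.
Seatings with Yara beside Ben: treat them as a block with 2 internal orders, giving 2 × (3)! = 12.
Subtracting, 24 − 12 = 12.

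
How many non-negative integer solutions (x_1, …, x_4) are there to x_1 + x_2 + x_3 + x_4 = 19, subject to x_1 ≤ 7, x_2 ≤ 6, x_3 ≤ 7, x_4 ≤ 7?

Without the upper bounds there are C(22,3) = 1540 ways to split 19 among 4 variables.
Subtract solutions that violate a single cap (substitute x_i' = x_i − (cap_i+1)): x_1 ≥ 8 gives C(14,3) = 364; x_2 ≥ 7 gives C(15,3) = 455; x_3 ≥ 8 gives C(14,3) = 364; x_4 ≥ 8 gives C(14,3) = 364. Together 1547.
Add back pairs where two caps are both exceeded: 35 + 20 + 20 + 35 + 35 + 20 = 165.
By inclusion–exclusion the count is 1540 − 1547 + 165 = 158.

158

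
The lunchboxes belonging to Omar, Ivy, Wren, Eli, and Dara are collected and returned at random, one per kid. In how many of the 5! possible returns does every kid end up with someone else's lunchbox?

This is the derangement count D_5: permutations of 5 items with no fixed point.
By inclusion–exclusion this is Σ_{j=0}^{5} (−1)^j C(5,j)·(5−j)!.
Computing: 120 − 120 + 60 − 20 + 5 − 1 = 44.

44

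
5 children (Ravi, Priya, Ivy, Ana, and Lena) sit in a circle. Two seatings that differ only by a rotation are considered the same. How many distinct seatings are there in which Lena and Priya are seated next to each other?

Glue Lena and Priya into a block (2 internal orders). Seating 4 units around a circle gives (3)! arrangements.
So 2 × (3)! = 2 × 6 = 12.

12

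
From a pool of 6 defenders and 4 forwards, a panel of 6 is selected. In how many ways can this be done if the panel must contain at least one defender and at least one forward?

With no constraint there are C(10,6) = 210 possible selections.
Subtract selections that omit an entire group: no defenders → C(4,6) = 0; no forwards → C(6,6) = 1.
Both groups omitted at once is impossible, so 210 − 1 = 209.

209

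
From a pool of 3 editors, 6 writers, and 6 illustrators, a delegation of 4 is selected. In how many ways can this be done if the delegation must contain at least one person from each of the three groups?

648

With no constraint there are C(15,4) = 1365 possible selections.
Selections missing a whole group: no editors → C(12,4) = 495; no writers → C(9,4) = 126; no illustrators → C(9,4) = 126.
Add back selections omitting two groups (i.e. drawn from a single group): C(3,4) + C(6,4) + C(6,4) = 30.
By inclusion–exclusion: 1365 − 747 + 30 = 648.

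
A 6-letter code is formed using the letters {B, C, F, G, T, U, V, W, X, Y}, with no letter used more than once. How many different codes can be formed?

This is a permutation of 6 out of 10: P(10,6) = 10!/4!.
That product is 10 × 9 × 8 × 7 × 6 × 5 = 151200.

151200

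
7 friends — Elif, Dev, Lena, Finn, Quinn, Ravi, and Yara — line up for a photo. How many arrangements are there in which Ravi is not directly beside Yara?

3600

There are 7! = 5040 arrangements in all. If Ravi and Yara are adjacent, merging them into one block gives 2·(6)! = 1440 arrangements.
So 5040 − 1440 = 3600 arrangements keep them apart.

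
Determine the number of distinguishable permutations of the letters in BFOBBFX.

420

BFOBBFX has 7 letters with B appearing 3 times and F appearing twice.
The number of distinct arrangements is 7!/(3!·2!) = 5040/12 = 420.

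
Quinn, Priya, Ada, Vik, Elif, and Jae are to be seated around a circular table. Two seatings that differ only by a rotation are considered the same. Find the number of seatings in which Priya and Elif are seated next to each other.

48

Glue Priya and Elif into a block (2 internal orders). Seating 5 units around a circle gives (4)! arrangements.
So 2 × (4)! = 2 × 24 = 48.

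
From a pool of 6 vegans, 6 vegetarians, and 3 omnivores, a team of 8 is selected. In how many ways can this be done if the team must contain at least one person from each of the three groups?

5922

Total 8-person selections from all 15: C(15,8) = 6435.
Selections missing a whole group: no vegans → C(9,8) = 9; no vegetarians → C(9,8) = 9; no omnivores → C(12,8) = 495.
Add back selections omitting two groups (i.e. drawn from a single group): C(6,8) + C(6,8) + C(3,8) = 0.
By inclusion–exclusion: 6435 − 513 + 0 = 5922.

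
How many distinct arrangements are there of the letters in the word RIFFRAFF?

The 8 letters of RIFFRAFF have repeats: F appearing 4 times and R appearing twice.
The number of distinct arrangements is 8!/(4!·2!) = 40320/48 = 840.

840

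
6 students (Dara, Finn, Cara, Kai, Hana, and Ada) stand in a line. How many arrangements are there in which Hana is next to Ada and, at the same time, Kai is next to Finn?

Treat {Hana,Ada} as one block (2 orders) and {Kai,Finn} as another (2 orders).
That leaves 4 units to arrange: 2 × 2 × 4! = 4 × 24 = 96.

96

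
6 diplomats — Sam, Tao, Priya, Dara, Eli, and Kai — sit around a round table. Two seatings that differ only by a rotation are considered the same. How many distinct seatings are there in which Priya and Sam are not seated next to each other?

All circular seatings of 6 people number (5)! = 120.
Those with Priya next to Sam: fuse the pair into one unit and seat 5 units around a circle — 2·(4)! = 48.
Subtracting, 120 − 48 = 72.

72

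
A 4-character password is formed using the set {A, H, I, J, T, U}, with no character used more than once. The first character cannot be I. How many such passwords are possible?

300

The first character has 6−1 = 5 choices (anything except I).
The remaining 3 characters are filled from the other 5 symbols without repetition: 5 × 4 × 3 = 60.
Total: 5 × 60 = 300.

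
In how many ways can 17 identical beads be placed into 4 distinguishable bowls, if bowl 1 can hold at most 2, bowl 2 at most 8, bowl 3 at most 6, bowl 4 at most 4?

Without the upper bounds there are C(20,3) = 1140 ways to split 17 among 4 bowls.
Subtract solutions that violate a single cap (substitute x_i' = x_i − (cap_i+1)): x_1 ≥ 3 gives C(17,3) = 680; x_2 ≥ 9 gives C(11,3) = 165; x_3 ≥ 7 gives C(13,3) = 286; x_4 ≥ 5 gives C(15,3) = 455. Together 1586.
Add back pairs where two caps are both exceeded: 56 + 120 + 220 + 4 + 20 + 56 = 476.
Subtract triples: 0 + 1 + 10 + 0 = 11.
By inclusion–exclusion the count is 1140 − 1586 + 476 − 11 = 19.

19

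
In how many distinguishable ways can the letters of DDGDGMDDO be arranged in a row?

DDGDGMDDO has 9 letters with D appearing 5 times and G appearing twice.
So there are 9! / (5!·2!) = 1512 distinguishable arrangements.

1512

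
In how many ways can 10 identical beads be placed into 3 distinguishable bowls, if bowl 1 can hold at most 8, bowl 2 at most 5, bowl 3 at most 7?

Without the upper bounds there are C(12,2) = 66 ways to split 10 among 3 bowls.
Subtract solutions that violate a single cap (substitute x_i' = x_i − (cap_i+1)): x_1 ≥ 9 gives C(3,2) = 3; x_2 ≥ 6 gives C(6,2) = 15; x_3 ≥ 8 gives C(4,2) = 6. Together 24.
No two caps can be exceeded simultaneously, so the pair terms are all 0.
By inclusion–exclusion the count is 66 − 24 + 0 = 42.

42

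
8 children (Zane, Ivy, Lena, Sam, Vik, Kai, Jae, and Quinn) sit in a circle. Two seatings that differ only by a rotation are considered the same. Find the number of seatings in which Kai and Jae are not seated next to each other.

3600

Without the restriction there are (7)! = 5040 seatings.
Seatings with Kai beside Jae: treat them as a block with 2 internal orders, giving 2 × (6)! = 1440.
Subtracting, 5040 − 1440 = 3600.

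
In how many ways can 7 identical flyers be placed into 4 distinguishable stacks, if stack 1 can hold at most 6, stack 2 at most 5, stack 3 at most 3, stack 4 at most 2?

61

Without the upper bounds there are C(10,3) = 120 ways to split 7 among 4 stacks.
Subtract solutions that violate a single cap (substitute x_i' = x_i − (cap_i+1)): x_1 ≥ 7 gives C(3,3) = 1; x_2 ≥ 6 gives C(4,3) = 4; x_3 ≥ 4 gives C(6,3) = 20; x_4 ≥ 3 gives C(7,3) = 35. Together 60.
Add back pairs where two caps are both exceeded: 0 + 0 + 0 + 0 + 0 + 1 = 1.
By inclusion–exclusion the count is 120 − 60 + 1 = 61.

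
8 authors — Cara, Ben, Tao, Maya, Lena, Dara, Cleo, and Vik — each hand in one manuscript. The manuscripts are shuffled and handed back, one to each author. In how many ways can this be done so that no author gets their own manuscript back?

14833

This is the derangement count D_8: permutations of 8 items with no fixed point.
By inclusion–exclusion this is Σ_{j=0}^{8} (−1)^j C(8,j)·(8−j)!.
Computing: 40320 − 40320 + 20160 − 6720 + 1680 − 336 + 56 − 8 + 1 = 14833.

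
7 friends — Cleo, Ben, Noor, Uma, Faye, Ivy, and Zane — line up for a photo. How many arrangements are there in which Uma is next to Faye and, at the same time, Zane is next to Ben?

480

Treat {Uma,Faye} as one block (2 orders) and {Zane,Ben} as another (2 orders).
That leaves 5 units to arrange: 2 × 2 × 5! = 4 × 120 = 480.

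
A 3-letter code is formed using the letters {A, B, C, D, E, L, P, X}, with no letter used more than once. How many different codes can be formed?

336

This is a permutation of 3 out of 8: P(8,3) = 8!/5!.
8 × 7 × 6 = 336.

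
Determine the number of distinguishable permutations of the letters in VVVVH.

The 5 letters of VVVVH have repeats: V appearing 4 times.
The number of distinct arrangements is 5!/(4!) = 120/24 = 5.

5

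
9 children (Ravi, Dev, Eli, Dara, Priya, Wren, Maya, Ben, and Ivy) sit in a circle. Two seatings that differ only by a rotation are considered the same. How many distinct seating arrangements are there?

Around a circle, 9 distinct people have 9!/9 = (8)! = 40320 rotationally distinct seatings.

40320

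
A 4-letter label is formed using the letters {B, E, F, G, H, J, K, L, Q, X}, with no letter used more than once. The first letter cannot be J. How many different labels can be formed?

4536

The first letter has 10−1 = 9 choices (anything except J).
The remaining 3 letters are filled from the other 9 symbols without repetition: 9 × 8 × 7 = 504.
Total: 9 × 504 = 4536.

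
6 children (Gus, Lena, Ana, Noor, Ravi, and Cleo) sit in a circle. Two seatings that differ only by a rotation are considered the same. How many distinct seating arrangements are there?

120

Around a circle, 6 distinct people have 6!/6 = (5)! = 120 rotationally distinct seatings.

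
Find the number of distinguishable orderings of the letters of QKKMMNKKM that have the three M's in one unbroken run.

Treat the 3 copies of M as a single block. The multiset to arrange is then {MMM, K, K, K, K, N, Q}, 7 items in all.
That gives (7)!/(4!) = 210 arrangements.

210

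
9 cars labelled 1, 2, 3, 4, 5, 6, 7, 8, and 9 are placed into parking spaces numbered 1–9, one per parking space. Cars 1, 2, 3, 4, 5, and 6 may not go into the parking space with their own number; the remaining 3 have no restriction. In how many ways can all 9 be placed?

Let Aᵢ (for 1 ≤ i ≤ 6) be the placements that put car i in its forbidden parking space. Any j of these fix j positions, leaving (9−j)! ways to fill the rest, and there are C(6,j) ways to pick which j.
By inclusion–exclusion, the number of valid placements is Σ_{j=0}^{6} (−1)^j C(6,j)·(9−j)!.
Computing: 362880 − 241920 + 75600 − 14400 + 1800 − 144 + 6 = 183822.

183822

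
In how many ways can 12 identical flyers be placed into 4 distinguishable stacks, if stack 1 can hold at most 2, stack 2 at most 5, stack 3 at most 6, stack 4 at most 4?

45

Without the upper bounds there are C(15,3) = 455 ways to split 12 among 4 stacks.
Subtract solutions that violate a single cap (substitute x_i' = x_i − (cap_i+1)): x_1 ≥ 3 gives C(12,3) = 220; x_2 ≥ 6 gives C(9,3) = 84; x_3 ≥ 7 gives C(8,3) = 56; x_4 ≥ 5 gives C(10,3) = 120. Together 480.
Add back pairs where two caps are both exceeded: 20 + 10 + 35 + 0 + 4 + 1 = 70.
By inclusion–exclusion the count is 455 − 480 + 70 = 45.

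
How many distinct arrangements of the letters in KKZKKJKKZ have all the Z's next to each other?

Treat the 2 copies of Z as a single block. The multiset to arrange is then {ZZ, J, K, K, K, K, K, K}, 8 items in all.
That gives (8)!/(6!) = 56 arrangements.

56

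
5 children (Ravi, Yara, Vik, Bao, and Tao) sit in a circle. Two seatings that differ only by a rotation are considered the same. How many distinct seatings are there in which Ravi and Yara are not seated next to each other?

12

Without the restriction there are (4)! = 24 seatings.
Those with Ravi next to Yara: fuse the pair into one unit and seat 4 units around a circle — 2·(3)! = 12.
Subtracting, 24 − 12 = 12.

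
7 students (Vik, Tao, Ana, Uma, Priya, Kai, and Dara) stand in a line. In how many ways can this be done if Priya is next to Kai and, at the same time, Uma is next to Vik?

Treat {Priya,Kai} as one block (2 orders) and {Uma,Vik} as another (2 orders).
That leaves 5 units to arrange: 2 × 2 × 5! = 4 × 120 = 480.

480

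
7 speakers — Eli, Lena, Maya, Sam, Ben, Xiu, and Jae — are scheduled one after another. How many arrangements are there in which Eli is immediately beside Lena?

Glue Eli and Lena into one block (2 internal orders), leaving 6 units to arrange in a row.
So the count is 2·(6)! = 1440.

1440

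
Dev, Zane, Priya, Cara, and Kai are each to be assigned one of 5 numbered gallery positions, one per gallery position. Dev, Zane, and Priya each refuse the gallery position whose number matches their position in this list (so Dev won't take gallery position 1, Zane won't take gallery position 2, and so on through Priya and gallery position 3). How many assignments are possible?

64

Let Aᵢ (for i ∈ {1, 2, 3}) be the placements that put person i in their forbidden gallery position. Any j of these fix j positions, leaving (5−j)! ways to fill the rest, and there are C(3,j) ways to pick which j.
By inclusion–exclusion, the number of valid placements is Σ_{j=0}^{3} (−1)^j C(3,j)·(5−j)!.
Computing: 120 − 72 + 18 − 2 = 64.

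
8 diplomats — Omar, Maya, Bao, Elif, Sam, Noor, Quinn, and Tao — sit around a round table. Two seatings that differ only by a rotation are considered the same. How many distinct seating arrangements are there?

Fix one person's seat to break rotational symmetry; the remaining 7 people can be arranged in (7)! = 5040 ways.

5040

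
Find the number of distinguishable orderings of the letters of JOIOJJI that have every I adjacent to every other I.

Treat the 2 copies of I as a single block. The multiset to arrange is then {II, J, J, J, O, O}, 6 items in all.
That gives (6)!/(3!·2!) = 60 arrangements.

60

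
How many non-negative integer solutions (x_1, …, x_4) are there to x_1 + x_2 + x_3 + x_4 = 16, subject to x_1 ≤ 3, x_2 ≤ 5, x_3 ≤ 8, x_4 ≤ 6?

Without the upper bounds there are C(19,3) = 969 ways to split 16 among 4 variables.
Subtract solutions that violate a single cap (substitute x_i' = x_i − (cap_i+1)): x_1 ≥ 4 gives C(15,3) = 455; x_2 ≥ 6 gives C(13,3) = 286; x_3 ≥ 9 gives C(10,3) = 120; x_4 ≥ 7 gives C(12,3) = 220. Together 1081.
Add back pairs where two caps are both exceeded: 84 + 20 + 56 + 4 + 20 + 1 = 185.
By inclusion–exclusion the count is 969 − 1081 + 185 = 73.

73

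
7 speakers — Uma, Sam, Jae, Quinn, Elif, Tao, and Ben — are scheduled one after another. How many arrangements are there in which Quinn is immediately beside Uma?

1440

Place the 5 others and the Quinn-Uma pair as 6 objects in a line; the pair has 2 internal arrangements.
So the count is 2·(6)! = 1440.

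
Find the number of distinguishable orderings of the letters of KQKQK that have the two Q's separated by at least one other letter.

6

There are 5!/(3!·2!) = 10 arrangements of KQKQK in total.
If the two Q's are adjacent, glue them into one block, leaving 4 items to arrange: (4)!/(3!) = 4 ways.
Hence 10 − 4 = 6.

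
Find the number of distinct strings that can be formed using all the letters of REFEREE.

105

The 7 letters of REFEREE have repeats: E appearing 4 times and R appearing twice.
Dividing 7! = 5040 by 4!·2! = 48 for the repeated letters gives 105.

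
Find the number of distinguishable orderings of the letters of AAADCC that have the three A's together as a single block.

Treat the 3 copies of A as a single block. The multiset to arrange is then {AAA, C, C, D}, 4 items in all.
That gives (4)!/(2!) = 12 arrangements.

12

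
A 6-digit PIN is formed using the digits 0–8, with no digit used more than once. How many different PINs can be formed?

This is a permutation of 6 out of 9: P(9,6) = 9!/3!.
9 × 8 × 7 × 6 × 5 × 4 = 60480.

60480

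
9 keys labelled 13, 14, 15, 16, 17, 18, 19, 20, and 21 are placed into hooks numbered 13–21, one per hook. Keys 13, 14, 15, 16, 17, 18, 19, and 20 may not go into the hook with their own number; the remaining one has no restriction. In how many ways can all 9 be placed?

Let Aᵢ (for 13 ≤ i ≤ 20) be the placements that put key i in its forbidden hook. Any j of these fix j positions, leaving (9−j)! ways to fill the rest, and there are C(8,j) ways to pick which j.
By inclusion–exclusion, the number of valid placements is Σ_{j=0}^{8} (−1)^j C(8,j)·(9−j)!.
Computing: 362880 − 322560 + 141120 − 40320 + 8400 − 1344 + 168 − 16 + 1 = 148329.

148329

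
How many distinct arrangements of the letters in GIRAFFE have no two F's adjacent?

1800

There are 7!/(2!) = 2520 arrangements of GIRAFFE in total.
If the two F's are adjacent, glue them into one block, leaving 6 items to arrange: (6)! = 720 ways.
Hence 2520 − 720 = 1800.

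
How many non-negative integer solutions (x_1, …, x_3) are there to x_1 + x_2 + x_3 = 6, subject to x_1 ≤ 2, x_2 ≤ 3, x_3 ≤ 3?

Ignoring the caps, the number of non-negative solutions to x_1+…+x_3 = 6 is C(8,2) = 28.
Subtract solutions that violate a single cap (substitute x_i' = x_i − (cap_i+1)): x_1 ≥ 3 gives C(5,2) = 10; x_2 ≥ 4 gives C(4,2) = 6; x_3 ≥ 4 gives C(4,2) = 6. Together 22.
No two caps can be exceeded simultaneously, so the pair terms are all 0.
By inclusion–exclusion the count is 28 − 22 + 0 = 6.

6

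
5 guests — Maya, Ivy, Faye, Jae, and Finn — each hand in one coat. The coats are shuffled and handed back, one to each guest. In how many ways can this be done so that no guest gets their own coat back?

Let Aᵢ be the assignments in which guest i gets their own coat. We want the size of the complement of A₁∪…∪A_5.
By inclusion–exclusion this is Σ_{j=0}^{5} (−1)^j C(5,j)·(5−j)!.
Computing: 120 − 120 + 60 − 20 + 5 − 1 = 44.

44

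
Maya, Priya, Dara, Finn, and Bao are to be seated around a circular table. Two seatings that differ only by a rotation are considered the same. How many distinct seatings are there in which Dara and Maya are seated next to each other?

Treat {Dara, Maya} as one unit (2 internal orders) and seat the resulting 4 units around the table: (3)! circular arrangements.
So 2 × (3)! = 2 × 6 = 12.

12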